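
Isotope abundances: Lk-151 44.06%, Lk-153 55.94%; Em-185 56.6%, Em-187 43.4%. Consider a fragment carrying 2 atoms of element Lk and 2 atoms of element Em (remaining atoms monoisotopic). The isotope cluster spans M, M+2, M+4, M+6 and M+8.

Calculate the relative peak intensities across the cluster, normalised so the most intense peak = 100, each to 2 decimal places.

Element Lk pattern (n=2): 0.19412836 : 0.49294328 : 0.31292836
Element Em pattern (n=2): 0.320356 : 0.491288 : 0.188356
Convolve the two distributions (both contribute in 2-u steps):
  M: 0.19412836×0.320356 = 0.062190
  M+2: 0.19412836×0.491288 + 0.49294328×0.320356 = 0.253290
  M+4: 0.19412836×0.188356 + 0.49294328×0.491288 + 0.31292836×0.320356 = 0.378991
  M+6: 0.49294328×0.188356 + 0.31292836×0.491288 = 0.246587
  M+8: 0.31292836×0.188356 = 0.058942
Scale to base peak (0.378991) = 100: 16.41 : 66.83 : 100.00 : 65.06 : 15.55

16.41 : 66.83 : 100.00 : 65.06 : 15.55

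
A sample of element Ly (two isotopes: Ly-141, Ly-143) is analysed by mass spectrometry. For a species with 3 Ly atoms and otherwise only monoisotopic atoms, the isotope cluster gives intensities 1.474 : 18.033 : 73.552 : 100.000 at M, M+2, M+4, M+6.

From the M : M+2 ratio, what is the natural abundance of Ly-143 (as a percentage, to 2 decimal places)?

Write p for the Ly-141 fraction. I(M+2)/I(M) = [C(3,1)·p^2·(1−p)] / p^3 = 3·(1−p)/p = 18.033/1.474 = 12.2341
(1−p)/p = 12.2341/3 = 4.0780  ⇒  p = 1/(1 + 4.0780) = 0.1969
Ly-141: 19.69%, Ly-143: 80.31%.

80.31%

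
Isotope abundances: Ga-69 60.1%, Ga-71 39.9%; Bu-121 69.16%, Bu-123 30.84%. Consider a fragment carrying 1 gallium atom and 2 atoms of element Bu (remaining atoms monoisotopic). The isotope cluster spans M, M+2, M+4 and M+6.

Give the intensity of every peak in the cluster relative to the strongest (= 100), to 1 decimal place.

64.3 : 100.0 : 50.8 : 8.5

Gallium pattern (n=1): 0.6010 : 0.3990
Element Bu pattern (n=2): 0.47831056 : 0.42657888 : 0.09511056
Convolve the two distributions (both contribute in 2-u steps):
  M: 0.6010×0.47831056 = 0.287465
  M+2: 0.6010×0.42657888 + 0.3990×0.47831056 = 0.447220
  M+4: 0.6010×0.09511056 + 0.3990×0.42657888 = 0.227366
  M+6: 0.3990×0.09511056 = 0.037949
Scale to base peak (0.447220) = 100: 64.3 : 100.0 : 50.8 : 8.5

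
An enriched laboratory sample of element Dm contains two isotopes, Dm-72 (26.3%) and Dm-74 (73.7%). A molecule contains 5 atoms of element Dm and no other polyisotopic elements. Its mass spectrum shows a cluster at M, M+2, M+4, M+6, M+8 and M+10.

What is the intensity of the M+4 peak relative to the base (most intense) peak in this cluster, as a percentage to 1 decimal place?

Term probabilities: M 0.0013, M+2 0.0176, M+4 0.0988, M+6 0.2769, M+8 0.3880, M+10 0.2174. Base peak = M+8.
P(M+8) = C(5,4) × 0.263^1 × 0.737^4 = 5 × 0.2630 × 0.29503256 = 0.387968 (base)
P(M+4) = C(5,2) × 0.263^3 × 0.737^2 = 10 × 0.01819145 × 0.543169 = 0.098810
Relative intensity = 0.098810 / 0.387968 × 100 = 25.5

25.5%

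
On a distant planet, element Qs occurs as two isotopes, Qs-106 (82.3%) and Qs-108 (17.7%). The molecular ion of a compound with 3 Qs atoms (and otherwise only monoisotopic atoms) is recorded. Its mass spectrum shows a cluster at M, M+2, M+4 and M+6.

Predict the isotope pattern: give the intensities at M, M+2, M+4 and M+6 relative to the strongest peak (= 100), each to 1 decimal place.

100.0 : 64.5 : 13.9 : 1.0

Expanding (0.823 + 0.177)^3:
P(M) = 0.823^3 = 0.557442
P(M+2) = 3 × 0.823^2 × 0.177^1 = 0.359662
P(M+4) = 3 × 0.823^1 × 0.177^2 = 0.077351
P(M+6) = 0.177^3 = 0.005545
The M peak is largest (0.557442); scaling to 100 gives 100.0 : 64.5 : 13.9 : 1.0.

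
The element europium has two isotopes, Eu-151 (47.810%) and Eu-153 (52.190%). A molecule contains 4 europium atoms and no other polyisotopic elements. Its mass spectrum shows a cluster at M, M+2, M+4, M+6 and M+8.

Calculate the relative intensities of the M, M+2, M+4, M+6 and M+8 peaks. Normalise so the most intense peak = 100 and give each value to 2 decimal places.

13.99 : 61.07 : 100.00 : 72.77 : 19.86

Expanding (0.47810 + 0.52190)^4:
P(M) = 0.47810^4 = 0.052249
P(M+2) = 4 × 0.47810^3 × 0.52190^1 = 0.228141
P(M+4) = 6 × 0.47810^2 × 0.52190^2 = 0.373563
P(M+6) = 4 × 0.47810^1 × 0.52190^3 = 0.271857
P(M+8) = 0.52190^4 = 0.074191
The M+4 peak is largest (0.373563); scaling to 100 gives 13.99 : 61.07 : 100.00 : 72.77 : 19.86.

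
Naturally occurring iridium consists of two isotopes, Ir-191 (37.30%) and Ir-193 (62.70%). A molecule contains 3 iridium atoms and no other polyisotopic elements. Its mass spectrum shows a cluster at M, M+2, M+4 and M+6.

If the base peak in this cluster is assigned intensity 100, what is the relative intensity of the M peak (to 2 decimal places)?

Term probabilities: M 0.0519, M+2 0.2617, M+4 0.4399, M+6 0.2465. Base peak = M+4.
P(M+4) = C(3,2) × 0.3730^1 × 0.6270^2 = 3 × 0.3730 × 0.393129 = 0.439911 (base)
P(M) = C(3,0) × 0.3730^3 × 0.6270^0 = 1 × 0.05189512 × 1.0000 = 0.051895
Relative intensity = 0.051895 / 0.439911 × 100 = 11.80

11.80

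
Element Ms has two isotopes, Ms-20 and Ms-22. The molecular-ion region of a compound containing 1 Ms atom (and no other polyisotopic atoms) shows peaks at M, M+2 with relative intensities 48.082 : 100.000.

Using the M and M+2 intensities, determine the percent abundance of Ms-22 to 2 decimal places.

67.53%

Write p for the Ms-20 fraction. I(M+2)/I(M) = [C(1,1)·p^0·(1−p)] / p^1 = 1·(1−p)/p = 100.000/48.082 = 2.0798
(1−p)/p = 2.0798/1 = 2.0798  ⇒  p = 1/(1 + 2.0798) = 0.3247
Ms-20: 32.47%, Ms-22: 67.53%.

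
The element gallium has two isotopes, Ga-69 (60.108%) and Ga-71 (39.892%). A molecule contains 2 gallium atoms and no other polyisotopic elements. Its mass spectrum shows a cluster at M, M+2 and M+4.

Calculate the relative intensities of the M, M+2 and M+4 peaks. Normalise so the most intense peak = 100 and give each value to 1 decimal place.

75.3 : 100.0 : 33.2

Expanding (0.60108 + 0.39892)^2:
P(M) = 0.60108^2 = 0.361297
P(M+2) = 2 × 0.60108^1 × 0.39892^1 = 0.479566
P(M+4) = 0.39892^2 = 0.159137
The M+2 peak is largest (0.479566); scaling to 100 gives 75.3 : 100.0 : 33.2.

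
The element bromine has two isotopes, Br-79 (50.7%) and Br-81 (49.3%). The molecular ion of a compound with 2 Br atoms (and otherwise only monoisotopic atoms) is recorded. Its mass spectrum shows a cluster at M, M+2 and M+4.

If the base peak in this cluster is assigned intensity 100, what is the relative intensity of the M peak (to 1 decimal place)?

51.4

(0.507 + 0.493)^2 gives M 0.2570, M+2 0.4999, M+4 0.2430; the largest is M+2.
P(M+2) = C(2,1) × 0.507^1 × 0.493^1 = 2 × 0.5070 × 0.4930 = 0.499902 (base)
P(M) = C(2,0) × 0.507^2 × 0.493^0 = 1 × 0.257049 × 1.0000 = 0.257049
Relative intensity = 0.257049 / 0.499902 × 100 = 51.4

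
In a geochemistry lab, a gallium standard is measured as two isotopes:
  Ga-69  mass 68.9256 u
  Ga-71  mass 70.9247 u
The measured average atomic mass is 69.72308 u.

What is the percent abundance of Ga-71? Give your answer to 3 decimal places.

Writing the weighted mean with unknown fraction x of Ga-69:
68.9256·x + 70.9247·(1 − x) = 69.72308
(68.9256 − 70.9247)·x = 69.72308 − 70.9247
x = -1.20162 / -1.9991 = 0.60108 → 60.108% Ga-69, 39.892% Ga-71.

39.892%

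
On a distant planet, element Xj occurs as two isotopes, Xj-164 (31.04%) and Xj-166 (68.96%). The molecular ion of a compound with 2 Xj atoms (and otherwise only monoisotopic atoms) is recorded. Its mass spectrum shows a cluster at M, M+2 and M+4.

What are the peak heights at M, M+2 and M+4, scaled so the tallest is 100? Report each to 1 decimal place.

Each Xj atom is independently Xj-164 (p = 0.3104) or Xj-166 (q = 0.6896); the cluster is the binomial expansion (p + q)^2.
P(M) = 0.3104^2 = 0.096348
P(M+2) = 2 × 0.3104^1 × 0.6896^1 = 0.428104
P(M+4) = 0.6896^2 = 0.475548
The M+4 peak is largest (0.475548); scaling to 100 gives 20.3 : 90.0 : 100.0.

20.3 : 90.0 : 100.0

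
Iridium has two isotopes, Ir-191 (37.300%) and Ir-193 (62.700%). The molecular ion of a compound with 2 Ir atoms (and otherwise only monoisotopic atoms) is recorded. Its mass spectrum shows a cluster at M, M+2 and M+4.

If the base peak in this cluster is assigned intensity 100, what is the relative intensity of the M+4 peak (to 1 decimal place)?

(0.37300 + 0.62700)^2 gives M 0.1391, M+2 0.4677, M+4 0.3931; the largest is M+2.
P(M+2) = C(2,1) × 0.37300^1 × 0.62700^1 = 2 × 0.3730 × 0.6270 = 0.467742 (base)
P(M+4) = C(2,2) × 0.37300^0 × 0.62700^2 = 1 × 1.0000 × 0.393129 = 0.393129
Relative intensity = 0.393129 / 0.467742 × 100 = 84.0

84.0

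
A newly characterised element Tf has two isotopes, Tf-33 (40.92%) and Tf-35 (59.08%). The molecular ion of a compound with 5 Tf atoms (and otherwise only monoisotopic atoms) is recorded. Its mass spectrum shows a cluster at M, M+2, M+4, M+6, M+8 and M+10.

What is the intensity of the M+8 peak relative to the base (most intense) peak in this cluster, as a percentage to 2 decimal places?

Binomial terms of (0.4092 + 0.5908)^5: M 0.0115, M+2 0.0828, M+4 0.2392, M+6 0.3453, M+8 0.2493, M+10 0.0720 → M+6 is the base peak.
P(M+6) = C(5,3) × 0.4092^2 × 0.5908^3 = 10 × 0.16744464 × 0.20621557 = 0.345297 (base)
P(M+8) = C(5,4) × 0.4092^1 × 0.5908^4 = 5 × 0.4092 × 0.12183216 = 0.249269
Relative intensity = 0.249269 / 0.345297 × 100 = 72.19

72.19%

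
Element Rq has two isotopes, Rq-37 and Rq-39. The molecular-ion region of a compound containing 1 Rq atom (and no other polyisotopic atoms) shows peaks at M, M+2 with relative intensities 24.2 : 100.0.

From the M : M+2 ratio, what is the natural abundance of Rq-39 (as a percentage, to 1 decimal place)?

Let p = fractional abundance of Rq-37. I(M+2)/I(M) = [C(1,1)·p^0·(1−p)] / p^1 = 1·(1−p)/p = 100.0/24.2 = 4.1322
(1−p)/p = 4.1322/1 = 4.1322  ⇒  p = 1/(1 + 4.1322) = 0.1948
Rq-37: 19.5%, Rq-39: 80.5%.

80.5%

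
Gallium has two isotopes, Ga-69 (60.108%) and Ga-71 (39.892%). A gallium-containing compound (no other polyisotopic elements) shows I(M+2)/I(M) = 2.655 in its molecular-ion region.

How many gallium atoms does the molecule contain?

With n Ga atoms, P(M+2)/P(M) = C(n,1)·p^(n−1)q / p^n = n·q/p = n · 0.39892/0.60108.
n = 2.655 × 0.60108/0.39892 = 4.00 ≈ 4

4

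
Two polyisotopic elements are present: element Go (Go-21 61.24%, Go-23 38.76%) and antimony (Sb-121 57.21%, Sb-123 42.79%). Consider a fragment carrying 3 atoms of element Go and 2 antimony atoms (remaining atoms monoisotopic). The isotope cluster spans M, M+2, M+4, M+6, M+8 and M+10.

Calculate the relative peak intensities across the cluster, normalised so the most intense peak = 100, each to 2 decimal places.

21.73 : 73.77 : 100.00 : 67.66 : 22.85 : 3.08

Element Go pattern (n=3): 0.22967067 : 0.43608926 : 0.27600946 : 0.05823061
Antimony pattern (n=2): 0.32729841 : 0.48960318 : 0.18309841
Convolve the two distributions (both contribute in 2-u steps):
  M: 0.22967067×0.32729841 = 0.075171
  M+2: 0.22967067×0.48960318 + 0.43608926×0.32729841 = 0.255179
  M+4: 0.22967067×0.18309841 + 0.43608926×0.48960318 + 0.27600946×0.32729841 = 0.345900
  M+6: 0.43608926×0.18309841 + 0.27600946×0.48960318 + 0.05823061×0.32729841 = 0.234041
  M+8: 0.27600946×0.18309841 + 0.05823061×0.48960318 = 0.079047
  M+10: 0.05823061×0.18309841 = 0.010662
Scale to base peak (0.345900) = 100: 21.73 : 73.77 : 100.00 : 67.66 : 22.85 : 3.08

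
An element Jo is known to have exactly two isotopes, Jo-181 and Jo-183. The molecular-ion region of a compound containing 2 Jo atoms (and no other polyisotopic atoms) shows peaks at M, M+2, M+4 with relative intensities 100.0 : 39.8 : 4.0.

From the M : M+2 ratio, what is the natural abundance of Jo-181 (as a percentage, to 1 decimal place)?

83.4%

If p is the fraction of Jo that is Jo-181, then I(M+2)/I(M) = [C(2,1)·p^1·(1−p)] / p^2 = 2·(1−p)/p = 39.8/100.0 = 0.3980
(1−p)/p = 0.3980/2 = 0.1990  ⇒  p = 1/(1 + 0.1990) = 0.8340
Jo-181: 83.4%, Jo-183: 16.6%.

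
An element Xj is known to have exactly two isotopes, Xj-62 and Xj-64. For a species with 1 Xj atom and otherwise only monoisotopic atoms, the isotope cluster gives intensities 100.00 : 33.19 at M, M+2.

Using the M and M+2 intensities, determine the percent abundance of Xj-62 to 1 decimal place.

75.1%

Write p for the Xj-62 fraction. I(M+2)/I(M) = [C(1,1)·p^0·(1−p)] / p^1 = 1·(1−p)/p = 33.19/100.00 = 0.3319
(1−p)/p = 0.3319/1 = 0.3319  ⇒  p = 1/(1 + 0.3319) = 0.7508
Xj-62: 75.1%, Xj-64: 24.9%.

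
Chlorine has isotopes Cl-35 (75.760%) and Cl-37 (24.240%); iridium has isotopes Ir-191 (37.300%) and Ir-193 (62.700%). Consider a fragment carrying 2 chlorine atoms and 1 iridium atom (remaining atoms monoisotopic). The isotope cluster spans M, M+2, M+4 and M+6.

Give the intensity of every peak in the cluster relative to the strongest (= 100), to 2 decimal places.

Chlorine pattern (n=2): 0.57395776 : 0.36728448 : 0.05875776
Iridium pattern (n=1): 0.3730 : 0.6270
Convolve the two distributions (both contribute in 2-u steps):
  M: 0.57395776×0.3730 = 0.214086
  M+2: 0.57395776×0.6270 + 0.36728448×0.3730 = 0.496869
  M+4: 0.36728448×0.6270 + 0.05875776×0.3730 = 0.252204
  M+6: 0.05875776×0.6270 = 0.036841
Scale to base peak (0.496869) = 100: 43.09 : 100.00 : 50.76 : 7.41

43.09 : 100.00 : 50.76 : 7.41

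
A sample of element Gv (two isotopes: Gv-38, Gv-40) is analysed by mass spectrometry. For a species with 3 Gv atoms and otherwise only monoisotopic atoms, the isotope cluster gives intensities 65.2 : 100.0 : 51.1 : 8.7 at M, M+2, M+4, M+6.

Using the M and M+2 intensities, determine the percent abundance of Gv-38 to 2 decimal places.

Write p for the Gv-38 fraction. I(M+2)/I(M) = [C(3,1)·p^2·(1−p)] / p^3 = 3·(1−p)/p = 100.0/65.2 = 1.5337
(1−p)/p = 1.5337/3 = 0.5112  ⇒  p = 1/(1 + 0.5112) = 0.6617
Gv-38: 66.17%, Gv-40: 33.83%.

66.17%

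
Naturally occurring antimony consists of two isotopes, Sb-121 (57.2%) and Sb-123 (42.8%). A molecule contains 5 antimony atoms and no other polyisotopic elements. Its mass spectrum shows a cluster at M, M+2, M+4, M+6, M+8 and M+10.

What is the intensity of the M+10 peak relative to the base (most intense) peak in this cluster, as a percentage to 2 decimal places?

4.19%

Term probabilities: M 0.0612, M+2 0.2291, M+4 0.3428, M+6 0.2565, M+8 0.0960, M+10 0.0144. Base peak = M+4.
P(M+4) = C(5,2) × 0.572^3 × 0.428^2 = 10 × 0.18714925 × 0.183184 = 0.342827 (base)
P(M+10) = C(5,5) × 0.572^0 × 0.428^5 = 1 × 1.0000 × 0.01436213 = 0.014362
Relative intensity = 0.014362 / 0.342827 × 100 = 4.19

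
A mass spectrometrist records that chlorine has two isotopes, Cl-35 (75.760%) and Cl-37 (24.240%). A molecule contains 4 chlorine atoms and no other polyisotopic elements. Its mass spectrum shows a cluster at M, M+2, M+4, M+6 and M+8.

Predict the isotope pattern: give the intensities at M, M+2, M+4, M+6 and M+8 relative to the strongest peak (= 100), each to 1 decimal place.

78.1 : 100.0 : 48.0 : 10.2 : 0.8

The 4 Cl atoms are independent, so intensities follow the terms of (0.75760 + 0.24240)^4.
P(M) = 0.75760^4 = 0.329428
P(M+2) = 4 × 0.75760^3 × 0.24240^1 = 0.421612
P(M+4) = 6 × 0.75760^2 × 0.24240^2 = 0.202347
P(M+6) = 4 × 0.75760^1 × 0.24240^3 = 0.043162
P(M+8) = 0.24240^4 = 0.003452
The M+2 peak is largest (0.421612); scaling to 100 gives 78.1 : 100.0 : 48.0 : 10.2 : 0.8.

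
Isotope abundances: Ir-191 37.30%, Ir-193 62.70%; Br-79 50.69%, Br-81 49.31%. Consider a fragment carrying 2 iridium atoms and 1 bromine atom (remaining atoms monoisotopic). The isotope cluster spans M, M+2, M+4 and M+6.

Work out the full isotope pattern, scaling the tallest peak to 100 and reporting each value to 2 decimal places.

16.40 : 71.11 : 100.00 : 45.09

Iridium pattern (n=2): 0.139129 : 0.467742 : 0.393129
Bromine pattern (n=1): 0.5069 : 0.4931
Convolve the two distributions (both contribute in 2-u steps):
  M: 0.139129×0.5069 = 0.070524
  M+2: 0.139129×0.4931 + 0.467742×0.5069 = 0.305703
  M+4: 0.467742×0.4931 + 0.393129×0.5069 = 0.429921
  M+6: 0.393129×0.4931 = 0.193852
Scale to base peak (0.429921) = 100: 16.40 : 71.11 : 100.00 : 45.09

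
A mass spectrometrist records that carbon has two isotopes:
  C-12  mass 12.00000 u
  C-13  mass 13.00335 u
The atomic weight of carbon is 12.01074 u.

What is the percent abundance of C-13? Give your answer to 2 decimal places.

1.07%

Writing the weighted mean with unknown fraction x of C-12:
12.00000·x + 13.00335·(1 − x) = 12.01074
(12.00000 − 13.00335)·x = 12.01074 − 13.00335
x = -0.99261 / -1.00335 = 0.98930 → 98.93% C-12, 1.07% C-13.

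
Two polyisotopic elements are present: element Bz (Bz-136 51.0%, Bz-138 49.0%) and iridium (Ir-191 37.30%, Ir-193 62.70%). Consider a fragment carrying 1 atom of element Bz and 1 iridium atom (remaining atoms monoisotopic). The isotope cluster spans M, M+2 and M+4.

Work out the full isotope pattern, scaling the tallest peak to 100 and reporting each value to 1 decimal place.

Element Bz pattern (n=1): 0.5100 : 0.4900
Iridium pattern (n=1): 0.3730 : 0.6270
Convolve the two distributions (both contribute in 2-u steps):
  M: 0.5100×0.3730 = 0.190230
  M+2: 0.5100×0.6270 + 0.4900×0.3730 = 0.502540
  M+4: 0.4900×0.6270 = 0.307230
Scale to base peak (0.502540) = 100: 37.9 : 100.0 : 61.1

37.9 : 100.0 : 61.1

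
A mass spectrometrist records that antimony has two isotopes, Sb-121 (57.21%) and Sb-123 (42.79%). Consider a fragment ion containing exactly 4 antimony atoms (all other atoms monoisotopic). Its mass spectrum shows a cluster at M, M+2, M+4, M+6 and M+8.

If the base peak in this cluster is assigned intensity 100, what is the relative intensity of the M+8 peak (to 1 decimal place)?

Term probabilities: M 0.1071, M+2 0.3205, M+4 0.3596, M+6 0.1793, M+8 0.0335. Base peak = M+4.
P(M+4) = C(4,2) × 0.5721^2 × 0.4279^2 = 6 × 0.32729841 × 0.18309841 = 0.359567 (base)
P(M+8) = C(4,4) × 0.5721^0 × 0.4279^4 = 1 × 1.0000 × 0.03352503 = 0.033525
Relative intensity = 0.033525 / 0.359567 × 100 = 9.3

9.3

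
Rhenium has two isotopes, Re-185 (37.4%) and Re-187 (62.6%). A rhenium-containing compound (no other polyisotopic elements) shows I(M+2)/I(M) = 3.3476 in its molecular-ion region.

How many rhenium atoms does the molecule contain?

2

The M+2/M ratio from n Re atoms is n · q/p = n · 0.626/0.374.
n = 3.3476 × 0.374/0.626 = 2.00 ≈ 2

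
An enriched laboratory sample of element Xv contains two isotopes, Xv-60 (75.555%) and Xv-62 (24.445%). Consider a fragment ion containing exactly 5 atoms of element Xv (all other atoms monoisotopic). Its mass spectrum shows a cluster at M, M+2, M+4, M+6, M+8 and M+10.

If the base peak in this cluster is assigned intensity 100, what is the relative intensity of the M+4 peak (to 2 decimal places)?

Binomial terms of (0.75555 + 0.24445)^5: M 0.2462, M+2 0.3983, M+4 0.2577, M+6 0.0834, M+8 0.0135, M+10 0.0009 → M+2 is the base peak.
P(M+2) = C(5,1) × 0.75555^4 × 0.24445^1 = 5 × 0.32587635 × 0.24445 = 0.398302 (base)
P(M+4) = C(5,2) × 0.75555^3 × 0.24445^2 = 10 × 0.4313101 × 0.0597558 = 0.257733
Relative intensity = 0.257733 / 0.398302 × 100 = 64.71

64.71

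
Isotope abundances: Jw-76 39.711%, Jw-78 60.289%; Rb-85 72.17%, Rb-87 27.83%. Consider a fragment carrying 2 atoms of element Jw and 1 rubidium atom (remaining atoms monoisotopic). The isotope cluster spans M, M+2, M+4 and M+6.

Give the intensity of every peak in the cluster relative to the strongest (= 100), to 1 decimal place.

Element Jw pattern (n=2): 0.15769635 : 0.4788273 : 0.36347635
Rubidium pattern (n=1): 0.7217 : 0.2783
Convolve the two distributions (both contribute in 2-u steps):
  M: 0.15769635×0.7217 = 0.113809
  M+2: 0.15769635×0.2783 + 0.4788273×0.7217 = 0.389457
  M+4: 0.4788273×0.2783 + 0.36347635×0.7217 = 0.395579
  M+6: 0.36347635×0.2783 = 0.101155
Scale to base peak (0.395579) = 100: 28.8 : 98.5 : 100.0 : 25.6

28.8 : 98.5 : 100.0 : 25.6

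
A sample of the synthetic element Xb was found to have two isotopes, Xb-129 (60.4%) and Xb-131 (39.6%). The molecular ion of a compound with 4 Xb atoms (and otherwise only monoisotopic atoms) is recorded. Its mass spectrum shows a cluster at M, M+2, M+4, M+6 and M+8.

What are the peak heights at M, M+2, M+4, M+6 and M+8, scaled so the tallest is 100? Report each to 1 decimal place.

Expanding (0.604 + 0.396)^4:
P(M) = 0.604^4 = 0.133091
P(M+2) = 4 × 0.604^3 × 0.396^1 = 0.349033
P(M+4) = 6 × 0.604^2 × 0.396^2 = 0.343254
P(M+6) = 4 × 0.604^1 × 0.396^3 = 0.150032
P(M+8) = 0.396^4 = 0.024591
The M+2 peak is largest (0.349033); scaling to 100 gives 38.1 : 100.0 : 98.3 : 43.0 : 7.0.

38.1 : 100.0 : 98.3 : 43.0 : 7.0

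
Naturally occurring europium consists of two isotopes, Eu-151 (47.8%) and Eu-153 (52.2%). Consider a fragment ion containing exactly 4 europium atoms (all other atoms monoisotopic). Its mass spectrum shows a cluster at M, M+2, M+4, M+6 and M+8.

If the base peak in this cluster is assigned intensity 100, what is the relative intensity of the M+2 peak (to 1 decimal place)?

61.0

Binomial terms of (0.478 + 0.522)^4: M 0.0522, M+2 0.2280, M+4 0.3735, M+6 0.2720, M+8 0.0742 → M+4 is the base peak.
P(M+4) = C(4,2) × 0.478^2 × 0.522^2 = 6 × 0.228484 × 0.272484 = 0.373549 (base)
P(M+2) = C(4,1) × 0.478^3 × 0.522^1 = 4 × 0.10921535 × 0.5220 = 0.228042
Relative intensity = 0.228042 / 0.373549 × 100 = 61.0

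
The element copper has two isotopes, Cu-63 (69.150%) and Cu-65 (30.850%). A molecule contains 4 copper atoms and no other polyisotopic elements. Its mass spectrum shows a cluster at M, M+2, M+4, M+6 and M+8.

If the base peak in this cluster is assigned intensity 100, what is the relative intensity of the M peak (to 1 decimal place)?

56.0

Binomial terms of (0.69150 + 0.30850)^4: M 0.2286, M+2 0.4080, M+4 0.2731, M+6 0.0812, M+8 0.0091 → M+2 is the base peak.
P(M+2) = C(4,1) × 0.69150^3 × 0.30850^1 = 4 × 0.33065611 × 0.3085 = 0.408030 (base)
P(M) = C(4,0) × 0.69150^4 × 0.30850^0 = 1 × 0.2286487 × 1.0000 = 0.228649
Relative intensity = 0.228649 / 0.408030 × 100 = 56.0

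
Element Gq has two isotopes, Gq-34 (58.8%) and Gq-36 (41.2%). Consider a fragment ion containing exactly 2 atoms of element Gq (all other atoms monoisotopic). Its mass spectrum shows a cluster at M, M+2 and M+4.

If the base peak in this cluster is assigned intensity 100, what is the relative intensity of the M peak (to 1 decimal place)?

(0.588 + 0.412)^2 gives M 0.3457, M+2 0.4845, M+4 0.1697; the largest is M+2.
P(M+2) = C(2,1) × 0.588^1 × 0.412^1 = 2 × 0.5880 × 0.4120 = 0.484512 (base)
P(M) = C(2,0) × 0.588^2 × 0.412^0 = 1 × 0.345744 × 1.0000 = 0.345744
Relative intensity = 0.345744 / 0.484512 × 100 = 71.4

71.4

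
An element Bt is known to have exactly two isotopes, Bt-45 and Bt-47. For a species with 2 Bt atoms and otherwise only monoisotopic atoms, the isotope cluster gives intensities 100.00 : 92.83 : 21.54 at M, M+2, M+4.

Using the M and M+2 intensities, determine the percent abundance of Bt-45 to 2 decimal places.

Let p = fractional abundance of Bt-45. I(M+2)/I(M) = [C(2,1)·p^1·(1−p)] / p^2 = 2·(1−p)/p = 92.83/100.00 = 0.9283
(1−p)/p = 0.9283/2 = 0.4642  ⇒  p = 1/(1 + 0.4642) = 0.6830
Bt-45: 68.30%, Bt-47: 31.70%.

68.30%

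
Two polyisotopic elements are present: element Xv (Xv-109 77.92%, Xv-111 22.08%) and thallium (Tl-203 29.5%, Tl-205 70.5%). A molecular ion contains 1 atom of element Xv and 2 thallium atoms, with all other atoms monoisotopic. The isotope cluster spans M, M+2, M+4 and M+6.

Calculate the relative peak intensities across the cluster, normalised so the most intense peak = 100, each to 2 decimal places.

Element Xv pattern (n=1): 0.7792 : 0.2208
Thallium pattern (n=2): 0.087025 : 0.41595 : 0.497025
Convolve the two distributions (both contribute in 2-u steps):
  M: 0.7792×0.087025 = 0.067810
  M+2: 0.7792×0.41595 + 0.2208×0.087025 = 0.343323
  M+4: 0.7792×0.497025 + 0.2208×0.41595 = 0.479124
  M+6: 0.2208×0.497025 = 0.109743
Scale to base peak (0.479124) = 100: 14.15 : 71.66 : 100.00 : 22.90

14.15 : 71.66 : 100.00 : 22.90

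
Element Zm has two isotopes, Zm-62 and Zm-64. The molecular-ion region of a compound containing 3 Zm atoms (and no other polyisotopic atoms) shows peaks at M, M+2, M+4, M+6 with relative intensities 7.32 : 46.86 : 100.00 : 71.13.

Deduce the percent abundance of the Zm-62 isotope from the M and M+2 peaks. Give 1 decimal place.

31.9%

Write p for the Zm-62 fraction. I(M+2)/I(M) = [C(3,1)·p^2·(1−p)] / p^3 = 3·(1−p)/p = 46.86/7.32 = 6.4016
(1−p)/p = 6.4016/3 = 2.1339  ⇒  p = 1/(1 + 2.1339) = 0.3191
Zm-62: 31.9%, Zm-64: 68.1%.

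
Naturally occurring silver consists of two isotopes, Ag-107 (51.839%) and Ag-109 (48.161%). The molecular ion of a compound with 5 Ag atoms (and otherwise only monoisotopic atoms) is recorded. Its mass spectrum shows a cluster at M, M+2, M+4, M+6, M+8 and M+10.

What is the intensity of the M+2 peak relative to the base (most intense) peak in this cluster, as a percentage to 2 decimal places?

53.82%

Binomial terms of (0.51839 + 0.48161)^5: M 0.0374, M+2 0.1739, M+4 0.3231, M+6 0.3002, M+8 0.1394, M+10 0.0259 → M+4 is the base peak.
P(M+4) = C(5,2) × 0.51839^3 × 0.48161^2 = 10 × 0.13930601 × 0.23194819 = 0.323118 (base)
P(M+2) = C(5,1) × 0.51839^4 × 0.48161^1 = 5 × 0.07221484 × 0.48161 = 0.173897
Relative intensity = 0.173897 / 0.323118 × 100 = 53.82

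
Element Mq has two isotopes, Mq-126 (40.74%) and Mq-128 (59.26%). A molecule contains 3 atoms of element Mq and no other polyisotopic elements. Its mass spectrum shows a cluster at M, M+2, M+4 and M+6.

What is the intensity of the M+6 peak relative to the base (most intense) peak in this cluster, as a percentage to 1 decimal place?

(0.4074 + 0.5926)^3 gives M 0.0676, M+2 0.2951, M+4 0.4292, M+6 0.2081; the largest is M+4.
P(M+4) = C(3,2) × 0.4074^1 × 0.5926^2 = 3 × 0.4074 × 0.35117476 = 0.429206 (base)
P(M+6) = C(3,3) × 0.4074^0 × 0.5926^3 = 1 × 1.0000 × 0.20810616 = 0.208106
Relative intensity = 0.208106 / 0.429206 × 100 = 48.5

48.5%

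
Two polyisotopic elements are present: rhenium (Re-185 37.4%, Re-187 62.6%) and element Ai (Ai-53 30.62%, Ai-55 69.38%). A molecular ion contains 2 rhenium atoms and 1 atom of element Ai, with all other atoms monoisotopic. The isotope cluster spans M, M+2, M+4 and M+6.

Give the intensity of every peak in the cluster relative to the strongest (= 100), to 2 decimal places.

9.63 : 54.04 : 100.00 : 61.12

Rhenium pattern (n=2): 0.139876 : 0.468248 : 0.391876
Element Ai pattern (n=1): 0.3062 : 0.6938
Convolve the two distributions (both contribute in 2-u steps):
  M: 0.139876×0.3062 = 0.042830
  M+2: 0.139876×0.6938 + 0.468248×0.3062 = 0.240424
  M+4: 0.468248×0.6938 + 0.391876×0.3062 = 0.444863
  M+6: 0.391876×0.6938 = 0.271884
Scale to base peak (0.444863) = 100: 9.63 : 54.04 : 100.00 : 61.12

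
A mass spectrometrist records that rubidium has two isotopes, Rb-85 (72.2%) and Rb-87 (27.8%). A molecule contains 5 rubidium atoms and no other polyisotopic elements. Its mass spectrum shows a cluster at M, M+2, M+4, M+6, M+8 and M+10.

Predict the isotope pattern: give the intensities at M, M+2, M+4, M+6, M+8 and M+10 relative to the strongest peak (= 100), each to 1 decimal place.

Each Rb atom is independently Rb-85 (p = 0.722) or Rb-87 (q = 0.278); the cluster is the binomial expansion (p + q)^5.
P(M) = 0.722^5 = 0.196194
P(M+2) = 5 × 0.722^4 × 0.278^1 = 0.377714
P(M+4) = 10 × 0.722^3 × 0.278^2 = 0.290872
P(M+6) = 10 × 0.722^2 × 0.278^3 = 0.111998
P(M+8) = 5 × 0.722^1 × 0.278^4 = 0.021562
P(M+10) = 0.278^5 = 0.001660
The M+2 peak is largest (0.377714); scaling to 100 gives 51.9 : 100.0 : 77.0 : 29.7 : 5.7 : 0.4.

51.9 : 100.0 : 77.0 : 29.7 : 5.7 : 0.4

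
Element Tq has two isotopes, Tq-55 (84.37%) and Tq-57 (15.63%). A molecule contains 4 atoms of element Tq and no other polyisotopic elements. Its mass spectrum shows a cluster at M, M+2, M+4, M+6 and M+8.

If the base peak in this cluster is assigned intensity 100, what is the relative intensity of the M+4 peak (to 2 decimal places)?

Term probabilities: M 0.5067, M+2 0.3755, M+4 0.1043, M+6 0.0129, M+8 0.0006. Base peak = M.
P(M) = C(4,0) × 0.8437^4 × 0.1563^0 = 1 × 0.50670151 × 1.0000 = 0.506702 (base)
P(M+4) = C(4,2) × 0.8437^2 × 0.1563^2 = 6 × 0.71182969 × 0.02442969 = 0.104339
Relative intensity = 0.104339 / 0.506702 × 100 = 20.59

20.59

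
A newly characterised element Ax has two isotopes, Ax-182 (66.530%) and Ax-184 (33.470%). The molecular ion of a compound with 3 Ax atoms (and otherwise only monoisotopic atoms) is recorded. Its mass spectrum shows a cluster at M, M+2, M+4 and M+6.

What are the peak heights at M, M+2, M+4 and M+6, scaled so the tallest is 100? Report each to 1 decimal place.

Each Ax atom is independently Ax-182 (p = 0.66530) or Ax-184 (q = 0.33470); the cluster is the binomial expansion (p + q)^3.
P(M) = 0.66530^3 = 0.294478
P(M+2) = 3 × 0.66530^2 × 0.33470^1 = 0.444439
P(M+4) = 3 × 0.66530^1 × 0.33470^2 = 0.223589
P(M+6) = 0.33470^3 = 0.037494
The M+2 peak is largest (0.444439); scaling to 100 gives 66.3 : 100.0 : 50.3 : 8.4.

66.3 : 100.0 : 50.3 : 8.4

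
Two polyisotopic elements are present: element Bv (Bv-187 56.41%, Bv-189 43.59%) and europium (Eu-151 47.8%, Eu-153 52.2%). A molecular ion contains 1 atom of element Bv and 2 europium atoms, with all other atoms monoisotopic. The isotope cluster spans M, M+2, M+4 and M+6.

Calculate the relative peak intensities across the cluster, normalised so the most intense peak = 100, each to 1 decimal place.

Element Bv pattern (n=1): 0.5641 : 0.4359
Europium pattern (n=2): 0.228484 : 0.499032 : 0.272484
Convolve the two distributions (both contribute in 2-u steps):
  M: 0.5641×0.228484 = 0.128888
  M+2: 0.5641×0.499032 + 0.4359×0.228484 = 0.381100
  M+4: 0.5641×0.272484 + 0.4359×0.499032 = 0.371236
  M+6: 0.4359×0.272484 = 0.118776
Scale to base peak (0.381100) = 100: 33.8 : 100.0 : 97.4 : 31.2

33.8 : 100.0 : 97.4 : 31.2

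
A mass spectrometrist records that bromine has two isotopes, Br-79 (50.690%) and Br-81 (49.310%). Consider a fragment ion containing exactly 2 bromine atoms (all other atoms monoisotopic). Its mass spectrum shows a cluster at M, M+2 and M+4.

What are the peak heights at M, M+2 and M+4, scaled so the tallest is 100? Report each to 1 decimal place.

Expanding (0.50690 + 0.49310)^2:
P(M) = 0.50690^2 = 0.256948
P(M+2) = 2 × 0.50690^1 × 0.49310^1 = 0.499905
P(M+4) = 0.49310^2 = 0.243148
The M+2 peak is largest (0.499905); scaling to 100 gives 51.4 : 100.0 : 48.6.

51.4 : 100.0 : 48.6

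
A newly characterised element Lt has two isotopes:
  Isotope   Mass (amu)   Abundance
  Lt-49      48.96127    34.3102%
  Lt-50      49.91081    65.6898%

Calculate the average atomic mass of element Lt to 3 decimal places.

The abundance-weighted mean is 0.343102 × 48.96127 + 0.656898 × 49.91081
= 16.798710 + 32.786311 = 49.585021 amu

49.585 amu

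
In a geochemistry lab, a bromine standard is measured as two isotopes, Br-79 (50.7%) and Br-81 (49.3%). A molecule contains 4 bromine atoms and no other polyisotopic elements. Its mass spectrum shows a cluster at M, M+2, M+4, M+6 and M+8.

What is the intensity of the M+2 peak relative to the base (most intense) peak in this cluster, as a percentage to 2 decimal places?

68.56%

Term probabilities: M 0.0661, M+2 0.2570, M+4 0.3749, M+6 0.2430, M+8 0.0591. Base peak = M+4.
P(M+4) = C(4,2) × 0.507^2 × 0.493^2 = 6 × 0.257049 × 0.243049 = 0.374853 (base)
P(M+2) = C(4,1) × 0.507^3 × 0.493^1 = 4 × 0.13032384 × 0.4930 = 0.256999
Relative intensity = 0.256999 / 0.374853 × 100 = 68.56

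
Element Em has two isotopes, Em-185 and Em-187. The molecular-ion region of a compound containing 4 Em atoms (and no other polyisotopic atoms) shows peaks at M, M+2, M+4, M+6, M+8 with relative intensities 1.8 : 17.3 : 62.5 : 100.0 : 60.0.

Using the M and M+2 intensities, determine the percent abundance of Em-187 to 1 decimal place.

Let p = fractional abundance of Em-185. I(M+2)/I(M) = [C(4,1)·p^3·(1−p)] / p^4 = 4·(1−p)/p = 17.3/1.8 = 9.6111
(1−p)/p = 9.6111/4 = 2.4028  ⇒  p = 1/(1 + 2.4028) = 0.2939
Em-185: 29.4%, Em-187: 70.6%.

70.6%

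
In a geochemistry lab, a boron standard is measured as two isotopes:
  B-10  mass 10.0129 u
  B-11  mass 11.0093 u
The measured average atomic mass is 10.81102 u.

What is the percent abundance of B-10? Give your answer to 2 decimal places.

With x = fraction of B-10 (so B-11 is 1 − x):
10.0129·x + 11.0093·(1 − x) = 10.81102
(10.0129 − 11.0093)·x = 10.81102 − 11.0093
x = -0.19828 / -0.9964 = 0.19900 → 19.90% B-10, 80.10% B-11.

19.90%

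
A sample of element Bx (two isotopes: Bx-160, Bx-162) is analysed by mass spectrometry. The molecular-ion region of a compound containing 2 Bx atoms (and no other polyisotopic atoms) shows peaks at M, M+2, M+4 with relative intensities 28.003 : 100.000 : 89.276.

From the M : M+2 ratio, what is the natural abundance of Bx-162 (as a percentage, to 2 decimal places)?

If p is the fraction of Bx that is Bx-160, then I(M+2)/I(M) = [C(2,1)·p^1·(1−p)] / p^2 = 2·(1−p)/p = 100.000/28.003 = 3.5710
(1−p)/p = 3.5710/2 = 1.7855  ⇒  p = 1/(1 + 1.7855) = 0.3590
Bx-160: 35.90%, Bx-162: 64.10%.

64.10%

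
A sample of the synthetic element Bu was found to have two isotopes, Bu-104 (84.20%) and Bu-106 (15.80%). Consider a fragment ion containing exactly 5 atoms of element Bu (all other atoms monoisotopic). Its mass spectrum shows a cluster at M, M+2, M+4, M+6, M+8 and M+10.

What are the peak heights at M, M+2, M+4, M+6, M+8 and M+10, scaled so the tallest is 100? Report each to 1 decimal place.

Each Bu atom is independently Bu-104 (p = 0.8420) or Bu-106 (q = 0.1580); the cluster is the binomial expansion (p + q)^5.
P(M) = 0.8420^5 = 0.423214
P(M+2) = 5 × 0.8420^4 × 0.1580^1 = 0.397078
P(M+4) = 10 × 0.8420^3 × 0.1580^2 = 0.149022
P(M+6) = 10 × 0.8420^2 × 0.1580^3 = 0.027964
P(M+8) = 5 × 0.8420^1 × 0.1580^4 = 0.002624
P(M+10) = 0.1580^5 = 0.000098
The M peak is largest (0.423214); scaling to 100 gives 100.0 : 93.8 : 35.2 : 6.6 : 0.6 : 0.0.

100.0 : 93.8 : 35.2 : 6.6 : 0.6 : 0.0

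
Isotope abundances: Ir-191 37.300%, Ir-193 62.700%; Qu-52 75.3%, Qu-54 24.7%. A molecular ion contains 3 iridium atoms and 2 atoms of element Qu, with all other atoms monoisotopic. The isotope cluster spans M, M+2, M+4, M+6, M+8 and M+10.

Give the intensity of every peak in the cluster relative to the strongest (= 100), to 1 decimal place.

8.4 : 47.9 : 100.0 : 91.3 : 33.9 : 4.3

Iridium pattern (n=3): 0.05189512 : 0.26170165 : 0.43991135 : 0.24649188
Element Qu pattern (n=2): 0.567009 : 0.371982 : 0.061009
Convolve the two distributions (both contribute in 2-u steps):
  M: 0.05189512×0.567009 = 0.029425
  M+2: 0.05189512×0.371982 + 0.26170165×0.567009 = 0.167691
  M+4: 0.05189512×0.061009 + 0.26170165×0.371982 + 0.43991135×0.567009 = 0.349948
  M+6: 0.26170165×0.061009 + 0.43991135×0.371982 + 0.24649188×0.567009 = 0.319368
  M+8: 0.43991135×0.061009 + 0.24649188×0.371982 = 0.118529
  M+10: 0.24649188×0.061009 = 0.015038
Scale to base peak (0.349948) = 100: 8.4 : 47.9 : 100.0 : 91.3 : 33.9 : 4.3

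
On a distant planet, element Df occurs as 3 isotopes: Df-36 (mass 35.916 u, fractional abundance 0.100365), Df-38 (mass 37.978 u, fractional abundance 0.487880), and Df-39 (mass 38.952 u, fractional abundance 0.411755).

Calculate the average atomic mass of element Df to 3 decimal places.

Weight each isotope mass by its fractional abundance: 0.100365 × 35.916 + 0.487880 × 37.978 + 0.411755 × 38.952
= 3.6047 + 18.5287 + 16.0387 = 38.1721 u

38.172 u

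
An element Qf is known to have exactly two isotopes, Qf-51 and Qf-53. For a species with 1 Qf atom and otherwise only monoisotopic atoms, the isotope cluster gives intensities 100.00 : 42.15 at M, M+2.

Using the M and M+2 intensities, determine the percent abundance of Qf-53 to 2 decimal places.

29.65%

If p is the fraction of Qf that is Qf-51, then I(M+2)/I(M) = [C(1,1)·p^0·(1−p)] / p^1 = 1·(1−p)/p = 42.15/100.00 = 0.4215
(1−p)/p = 0.4215/1 = 0.4215  ⇒  p = 1/(1 + 0.4215) = 0.7035
Qf-51: 70.35%, Qf-53: 29.65%.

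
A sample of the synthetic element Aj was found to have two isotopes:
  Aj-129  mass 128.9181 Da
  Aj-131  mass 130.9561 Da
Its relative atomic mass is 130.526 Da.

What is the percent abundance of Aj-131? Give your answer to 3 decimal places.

78.896%

Let x be the fractional abundance of Aj-129; then Aj-131 has abundance 1 − x.
128.9181·x + 130.9561·(1 − x) = 130.526
(128.9181 − 130.9561)·x = 130.526 − 130.9561
x = -0.4301 / -2.0380 = 0.21104 → 21.104% Aj-129, 78.896% Aj-131.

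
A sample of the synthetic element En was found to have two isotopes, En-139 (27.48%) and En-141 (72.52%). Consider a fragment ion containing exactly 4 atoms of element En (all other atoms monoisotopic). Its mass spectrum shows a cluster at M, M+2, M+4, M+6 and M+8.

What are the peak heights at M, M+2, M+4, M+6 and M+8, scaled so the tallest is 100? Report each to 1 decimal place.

The 4 En atoms are independent, so intensities follow the terms of (0.2748 + 0.7252)^4.
P(M) = 0.2748^4 = 0.005703
P(M+2) = 4 × 0.2748^3 × 0.7252^1 = 0.060196
P(M+4) = 6 × 0.2748^2 × 0.7252^2 = 0.238287
P(M+6) = 4 × 0.2748^1 × 0.7252^3 = 0.419228
P(M+8) = 0.7252^4 = 0.276587
The M+6 peak is largest (0.419228); scaling to 100 gives 1.4 : 14.4 : 56.8 : 100.0 : 66.0.

1.4 : 14.4 : 56.8 : 100.0 : 66.0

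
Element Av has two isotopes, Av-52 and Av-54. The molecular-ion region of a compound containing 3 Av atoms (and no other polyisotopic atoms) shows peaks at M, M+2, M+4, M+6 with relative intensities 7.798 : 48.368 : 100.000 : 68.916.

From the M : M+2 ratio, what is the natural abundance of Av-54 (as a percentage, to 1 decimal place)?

Write p for the Av-52 fraction. I(M+2)/I(M) = [C(3,1)·p^2·(1−p)] / p^3 = 3·(1−p)/p = 48.368/7.798 = 6.2026
(1−p)/p = 6.2026/3 = 2.0675  ⇒  p = 1/(1 + 2.0675) = 0.3260
Av-52: 32.6%, Av-54: 67.4%.

67.4%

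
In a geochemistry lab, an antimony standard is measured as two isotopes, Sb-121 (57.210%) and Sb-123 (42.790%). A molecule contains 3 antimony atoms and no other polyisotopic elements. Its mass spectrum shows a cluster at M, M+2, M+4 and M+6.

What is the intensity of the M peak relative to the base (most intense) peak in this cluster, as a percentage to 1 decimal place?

Binomial terms of (0.57210 + 0.42790)^3: M 0.1872, M+2 0.4202, M+4 0.3143, M+6 0.0783 → M+2 is the base peak.
P(M+2) = C(3,1) × 0.57210^2 × 0.42790^1 = 3 × 0.32729841 × 0.4279 = 0.420153 (base)
P(M) = C(3,0) × 0.57210^3 × 0.42790^0 = 1 × 0.18724742 × 1.0000 = 0.187247
Relative intensity = 0.187247 / 0.420153 × 100 = 44.6

44.6%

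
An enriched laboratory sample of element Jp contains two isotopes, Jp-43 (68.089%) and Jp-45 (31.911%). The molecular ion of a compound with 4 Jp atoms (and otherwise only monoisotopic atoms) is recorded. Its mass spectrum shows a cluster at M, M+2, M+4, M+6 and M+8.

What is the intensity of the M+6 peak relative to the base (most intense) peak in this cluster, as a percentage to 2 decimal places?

21.96%

Binomial terms of (0.68089 + 0.31911)^4: M 0.2149, M+2 0.4029, M+4 0.2833, M+6 0.0885, M+8 0.0104 → M+2 is the base peak.
P(M+2) = C(4,1) × 0.68089^3 × 0.31911^1 = 4 × 0.31566822 × 0.31911 = 0.402932 (base)
P(M+6) = C(4,3) × 0.68089^1 × 0.31911^3 = 4 × 0.68089 × 0.03249535 = 0.088503
Relative intensity = 0.088503 / 0.402932 × 100 = 21.96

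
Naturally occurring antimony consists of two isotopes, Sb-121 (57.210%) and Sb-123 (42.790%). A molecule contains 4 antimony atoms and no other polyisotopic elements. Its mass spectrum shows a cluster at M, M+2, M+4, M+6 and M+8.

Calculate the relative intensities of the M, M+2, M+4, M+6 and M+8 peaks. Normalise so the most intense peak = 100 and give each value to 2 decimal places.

The 4 Sb atoms are independent, so intensities follow the terms of (0.57210 + 0.42790)^4.
P(M) = 0.57210^4 = 0.107124
P(M+2) = 4 × 0.57210^3 × 0.42790^1 = 0.320493
P(M+4) = 6 × 0.57210^2 × 0.42790^2 = 0.359567
P(M+6) = 4 × 0.57210^1 × 0.42790^3 = 0.179291
P(M+8) = 0.42790^4 = 0.033525
The M+4 peak is largest (0.359567); scaling to 100 gives 29.79 : 89.13 : 100.00 : 49.86 : 9.32.

29.79 : 89.13 : 100.00 : 49.86 : 9.32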